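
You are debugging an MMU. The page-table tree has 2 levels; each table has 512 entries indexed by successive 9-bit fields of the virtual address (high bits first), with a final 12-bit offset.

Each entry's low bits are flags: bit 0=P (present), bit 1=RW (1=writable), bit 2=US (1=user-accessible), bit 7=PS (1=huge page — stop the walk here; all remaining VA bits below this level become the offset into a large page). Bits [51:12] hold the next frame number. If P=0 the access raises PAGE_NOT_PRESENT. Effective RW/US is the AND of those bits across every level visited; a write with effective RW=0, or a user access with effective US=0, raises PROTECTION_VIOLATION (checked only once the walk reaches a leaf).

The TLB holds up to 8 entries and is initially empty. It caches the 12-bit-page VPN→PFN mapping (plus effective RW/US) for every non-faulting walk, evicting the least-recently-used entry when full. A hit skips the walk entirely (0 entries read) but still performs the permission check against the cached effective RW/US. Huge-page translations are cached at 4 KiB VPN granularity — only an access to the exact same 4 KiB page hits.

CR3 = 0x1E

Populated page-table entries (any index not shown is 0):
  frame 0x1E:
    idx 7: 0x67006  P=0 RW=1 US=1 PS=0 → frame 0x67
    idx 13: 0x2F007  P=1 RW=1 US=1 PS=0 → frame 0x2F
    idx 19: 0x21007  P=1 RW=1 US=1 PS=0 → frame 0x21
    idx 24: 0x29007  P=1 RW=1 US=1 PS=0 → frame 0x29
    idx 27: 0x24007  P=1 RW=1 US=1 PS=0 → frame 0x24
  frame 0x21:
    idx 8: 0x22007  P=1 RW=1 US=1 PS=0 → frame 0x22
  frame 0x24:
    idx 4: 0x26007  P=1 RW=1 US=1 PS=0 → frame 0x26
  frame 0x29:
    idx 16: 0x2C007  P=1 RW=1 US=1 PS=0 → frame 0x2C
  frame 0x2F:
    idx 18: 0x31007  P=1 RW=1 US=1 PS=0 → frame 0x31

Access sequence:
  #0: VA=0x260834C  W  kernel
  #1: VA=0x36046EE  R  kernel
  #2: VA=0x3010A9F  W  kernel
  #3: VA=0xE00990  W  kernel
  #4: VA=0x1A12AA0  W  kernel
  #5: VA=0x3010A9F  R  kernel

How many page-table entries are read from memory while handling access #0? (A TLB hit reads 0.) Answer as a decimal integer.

Walk each access:
#0 VA=0x260834C (w,kernel):
  lvl0: tbl 0x1E, slot 19 ⇒ 0x21007 (P1/RW1/US1/PS0)
  lvl1: tbl 0x21, slot 8 ⇒ 0x22007 (P1/RW1/US1/PS0)
  ✓ 0x2234C  — 2 lookups
#1 VA=0x36046EE (r,kernel):
  lvl0: tbl 0x1E, slot 27 ⇒ 0x24007 (P1/RW1/US1/PS0)
  lvl1: tbl 0x24, slot 4 ⇒ 0x26007 (P1/RW1/US1/PS0)
  ✓ 0x266EE  — 2 lookups
#2 VA=0x3010A9F (w,kernel):
  lvl0: tbl 0x1E, slot 24 ⇒ 0x29007 (P1/RW1/US1/PS0)
  lvl1: tbl 0x29, slot 16 ⇒ 0x2C007 (P1/RW1/US1/PS0)
  ✓ 0x2CA9F  — 2 lookups
#3 VA=0xE00990 (w,kernel):
  lvl0: tbl 0x1E, slot 7 ⇒ 0x67006 (P0/RW1/US1/PS0)
  → PAGE_NOT_PRESENT  (1 entries read)
#4 VA=0x1A12AA0 (w,kernel):
  lvl0: tbl 0x1E, slot 13 ⇒ 0x2F007 (P1/RW1/US1/PS0)
  lvl1: tbl 0x2F, slot 18 ⇒ 0x31007 (P1/RW1/US1/PS0)
  ✓ 0x31AA0  — 2 lookups
#5 VA=0x3010A9F (r,kernel):
  TLB hit vpn=0x3010 → PA=0x2CA9F

Entries read for #0: 2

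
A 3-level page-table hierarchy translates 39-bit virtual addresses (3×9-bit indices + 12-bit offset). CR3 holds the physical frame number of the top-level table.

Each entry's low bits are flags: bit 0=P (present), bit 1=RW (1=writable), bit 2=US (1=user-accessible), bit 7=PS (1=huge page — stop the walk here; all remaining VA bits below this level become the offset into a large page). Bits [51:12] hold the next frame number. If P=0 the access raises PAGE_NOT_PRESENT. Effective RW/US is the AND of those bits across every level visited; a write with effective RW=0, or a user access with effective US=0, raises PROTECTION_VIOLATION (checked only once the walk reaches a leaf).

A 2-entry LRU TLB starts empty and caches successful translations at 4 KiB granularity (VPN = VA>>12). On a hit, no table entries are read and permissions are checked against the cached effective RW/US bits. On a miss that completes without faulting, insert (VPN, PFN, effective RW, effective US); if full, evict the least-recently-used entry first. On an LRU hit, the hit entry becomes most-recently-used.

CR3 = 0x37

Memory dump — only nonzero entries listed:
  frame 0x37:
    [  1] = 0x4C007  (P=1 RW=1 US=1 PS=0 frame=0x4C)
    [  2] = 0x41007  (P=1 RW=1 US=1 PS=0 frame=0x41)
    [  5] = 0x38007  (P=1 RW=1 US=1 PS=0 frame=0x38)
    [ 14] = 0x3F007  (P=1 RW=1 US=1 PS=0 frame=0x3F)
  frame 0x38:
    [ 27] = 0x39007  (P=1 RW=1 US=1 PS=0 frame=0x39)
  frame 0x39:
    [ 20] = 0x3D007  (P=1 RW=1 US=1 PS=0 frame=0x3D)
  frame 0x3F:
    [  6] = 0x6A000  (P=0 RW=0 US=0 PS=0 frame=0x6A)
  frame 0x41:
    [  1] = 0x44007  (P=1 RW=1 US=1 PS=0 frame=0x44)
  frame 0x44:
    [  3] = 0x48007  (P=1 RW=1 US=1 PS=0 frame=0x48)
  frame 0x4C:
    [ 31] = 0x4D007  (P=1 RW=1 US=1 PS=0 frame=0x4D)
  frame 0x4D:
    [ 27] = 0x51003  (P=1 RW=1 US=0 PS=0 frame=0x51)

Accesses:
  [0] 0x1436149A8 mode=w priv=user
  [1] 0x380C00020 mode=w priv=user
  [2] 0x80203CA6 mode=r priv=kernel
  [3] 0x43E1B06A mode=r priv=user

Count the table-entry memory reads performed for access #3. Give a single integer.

Walk each access:
#0 VA=0x1436149A8 (w,user):
  [0] read 0x37 idx=5: raw=0x38007 flags P=1 W=1 U=1 S=0
  [1] read 0x38 idx=27: raw=0x39007 flags P=1 W=1 U=1 S=0
  [2] read 0x39 idx=20: raw=0x3D007 flags P=1 W=1 U=1 S=0
  ✓ 0x3D9A8  — 3 lookups
#1 VA=0x380C00020 (w,user):
  [0] read 0x37 idx=14: raw=0x3F007 flags P=1 W=1 U=1 S=0
  [1] read 0x3F idx=6: raw=0x6A000 flags P=0 W=0 U=0 S=0
  ⇒ fault: PAGE_NOT_PRESENT  — 2 lookups
#2 VA=0x80203CA6 (r,kernel):
  [0] read 0x37 idx=2: raw=0x41007 flags P=1 W=1 U=1 S=0
  [1] read 0x41 idx=1: raw=0x44007 flags P=1 W=1 U=1 S=0
  [2] read 0x44 idx=3: raw=0x48007 flags P=1 W=1 U=1 S=0
  ✓ 0x48CA6  — 3 lookups
#3 VA=0x43E1B06A (r,user):
  [0] read 0x37 idx=1: raw=0x4C007 flags P=1 W=1 U=1 S=0
  [1] read 0x4C idx=31: raw=0x4D007 flags P=1 W=1 U=1 S=0
  [2] read 0x4D idx=27: raw=0x51003 flags P=1 W=1 U=0 S=0
  ⇒ fault: PROTECTION_VIOLATION  — 3 lookups

Entries read for #3: 3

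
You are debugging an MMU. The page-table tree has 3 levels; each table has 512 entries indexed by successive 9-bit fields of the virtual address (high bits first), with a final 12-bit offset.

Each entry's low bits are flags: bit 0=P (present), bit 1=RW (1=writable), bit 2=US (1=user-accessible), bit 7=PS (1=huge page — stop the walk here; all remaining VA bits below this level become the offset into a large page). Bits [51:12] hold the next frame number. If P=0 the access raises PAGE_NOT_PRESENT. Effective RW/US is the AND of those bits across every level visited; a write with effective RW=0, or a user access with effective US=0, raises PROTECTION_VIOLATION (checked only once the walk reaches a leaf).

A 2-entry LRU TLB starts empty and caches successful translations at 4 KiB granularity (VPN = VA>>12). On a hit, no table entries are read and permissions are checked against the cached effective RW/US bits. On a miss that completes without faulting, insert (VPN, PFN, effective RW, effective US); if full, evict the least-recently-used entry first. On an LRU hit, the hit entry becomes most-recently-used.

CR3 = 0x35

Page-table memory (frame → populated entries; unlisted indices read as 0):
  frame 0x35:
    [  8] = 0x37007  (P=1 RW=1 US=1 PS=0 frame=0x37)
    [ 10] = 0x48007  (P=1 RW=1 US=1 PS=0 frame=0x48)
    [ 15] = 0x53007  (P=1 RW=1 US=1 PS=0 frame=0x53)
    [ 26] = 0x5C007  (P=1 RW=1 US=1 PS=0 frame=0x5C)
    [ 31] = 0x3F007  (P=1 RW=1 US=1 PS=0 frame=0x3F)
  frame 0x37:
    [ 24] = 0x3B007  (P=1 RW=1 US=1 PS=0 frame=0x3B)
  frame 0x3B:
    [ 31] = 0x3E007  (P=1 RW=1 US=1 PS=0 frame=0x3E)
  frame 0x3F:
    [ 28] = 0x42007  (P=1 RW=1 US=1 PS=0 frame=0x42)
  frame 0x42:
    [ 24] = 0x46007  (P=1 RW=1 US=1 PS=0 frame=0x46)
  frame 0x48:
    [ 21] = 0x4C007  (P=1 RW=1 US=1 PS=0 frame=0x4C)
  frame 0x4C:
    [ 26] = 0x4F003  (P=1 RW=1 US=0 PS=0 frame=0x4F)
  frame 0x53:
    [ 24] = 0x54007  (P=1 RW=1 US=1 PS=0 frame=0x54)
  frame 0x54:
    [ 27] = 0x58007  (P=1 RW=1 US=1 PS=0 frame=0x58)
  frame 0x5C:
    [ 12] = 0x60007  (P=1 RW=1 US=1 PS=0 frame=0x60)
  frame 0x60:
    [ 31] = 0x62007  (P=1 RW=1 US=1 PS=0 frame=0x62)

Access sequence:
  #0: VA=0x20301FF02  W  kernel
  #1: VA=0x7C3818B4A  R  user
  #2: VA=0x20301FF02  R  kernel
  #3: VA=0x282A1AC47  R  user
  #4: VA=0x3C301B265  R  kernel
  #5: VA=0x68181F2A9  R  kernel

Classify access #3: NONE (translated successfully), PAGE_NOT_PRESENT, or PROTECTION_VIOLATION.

Walk each access:
#0 VA=0x20301FF02 (w,kernel):
  lvl0: tbl 0x35, slot 8 ⇒ 0x37007 (P1/RW1/US1/PS0)
  lvl1: tbl 0x37, slot 24 ⇒ 0x3B007 (P1/RW1/US1/PS0)
  lvl2: tbl 0x3B, slot 31 ⇒ 0x3E007 (P1/RW1/US1/PS0)
  → PA=0x3EF02  (3 entries read)
#1 VA=0x7C3818B4A (r,user):
  lvl0: tbl 0x35, slot 31 ⇒ 0x3F007 (P1/RW1/US1/PS0)
  lvl1: tbl 0x3F, slot 28 ⇒ 0x42007 (P1/RW1/US1/PS0)
  lvl2: tbl 0x42, slot 24 ⇒ 0x46007 (P1/RW1/US1/PS0)
  → PA=0x46B4A  (3 entries read)
#2 VA=0x20301FF02 (r,kernel):
  TLB hit vpn=0x20301F → PA=0x3EF02
#3 VA=0x282A1AC47 (r,user):
  lvl0: tbl 0x35, slot 10 ⇒ 0x48007 (P1/RW1/US1/PS0)
  lvl1: tbl 0x48, slot 21 ⇒ 0x4C007 (P1/RW1/US1/PS0)
  lvl2: tbl 0x4C, slot 26 ⇒ 0x4F003 (P1/RW1/US0/PS0)
  → PROTECTION_VIOLATION  (3 entries read)
#4 VA=0x3C301B265 (r,kernel):
  lvl0: tbl 0x35, slot 15 ⇒ 0x53007 (P1/RW1/US1/PS0)
  lvl1: tbl 0x53, slot 24 ⇒ 0x54007 (P1/RW1/US1/PS0)
  lvl2: tbl 0x54, slot 27 ⇒ 0x58007 (P1/RW1/US1/PS0)
  → PA=0x58265  (3 entries read)
#5 VA=0x68181F2A9 (r,kernel):
  lvl0: tbl 0x35, slot 26 ⇒ 0x5C007 (P1/RW1/US1/PS0)
  lvl1: tbl 0x5C, slot 12 ⇒ 0x60007 (P1/RW1/US1/PS0)
  lvl2: tbl 0x60, slot 31 ⇒ 0x62007 (P1/RW1/US1/PS0)
  → PA=0x622A9  (3 entries read)

Access #3 fault: PROTECTION_VIOLATION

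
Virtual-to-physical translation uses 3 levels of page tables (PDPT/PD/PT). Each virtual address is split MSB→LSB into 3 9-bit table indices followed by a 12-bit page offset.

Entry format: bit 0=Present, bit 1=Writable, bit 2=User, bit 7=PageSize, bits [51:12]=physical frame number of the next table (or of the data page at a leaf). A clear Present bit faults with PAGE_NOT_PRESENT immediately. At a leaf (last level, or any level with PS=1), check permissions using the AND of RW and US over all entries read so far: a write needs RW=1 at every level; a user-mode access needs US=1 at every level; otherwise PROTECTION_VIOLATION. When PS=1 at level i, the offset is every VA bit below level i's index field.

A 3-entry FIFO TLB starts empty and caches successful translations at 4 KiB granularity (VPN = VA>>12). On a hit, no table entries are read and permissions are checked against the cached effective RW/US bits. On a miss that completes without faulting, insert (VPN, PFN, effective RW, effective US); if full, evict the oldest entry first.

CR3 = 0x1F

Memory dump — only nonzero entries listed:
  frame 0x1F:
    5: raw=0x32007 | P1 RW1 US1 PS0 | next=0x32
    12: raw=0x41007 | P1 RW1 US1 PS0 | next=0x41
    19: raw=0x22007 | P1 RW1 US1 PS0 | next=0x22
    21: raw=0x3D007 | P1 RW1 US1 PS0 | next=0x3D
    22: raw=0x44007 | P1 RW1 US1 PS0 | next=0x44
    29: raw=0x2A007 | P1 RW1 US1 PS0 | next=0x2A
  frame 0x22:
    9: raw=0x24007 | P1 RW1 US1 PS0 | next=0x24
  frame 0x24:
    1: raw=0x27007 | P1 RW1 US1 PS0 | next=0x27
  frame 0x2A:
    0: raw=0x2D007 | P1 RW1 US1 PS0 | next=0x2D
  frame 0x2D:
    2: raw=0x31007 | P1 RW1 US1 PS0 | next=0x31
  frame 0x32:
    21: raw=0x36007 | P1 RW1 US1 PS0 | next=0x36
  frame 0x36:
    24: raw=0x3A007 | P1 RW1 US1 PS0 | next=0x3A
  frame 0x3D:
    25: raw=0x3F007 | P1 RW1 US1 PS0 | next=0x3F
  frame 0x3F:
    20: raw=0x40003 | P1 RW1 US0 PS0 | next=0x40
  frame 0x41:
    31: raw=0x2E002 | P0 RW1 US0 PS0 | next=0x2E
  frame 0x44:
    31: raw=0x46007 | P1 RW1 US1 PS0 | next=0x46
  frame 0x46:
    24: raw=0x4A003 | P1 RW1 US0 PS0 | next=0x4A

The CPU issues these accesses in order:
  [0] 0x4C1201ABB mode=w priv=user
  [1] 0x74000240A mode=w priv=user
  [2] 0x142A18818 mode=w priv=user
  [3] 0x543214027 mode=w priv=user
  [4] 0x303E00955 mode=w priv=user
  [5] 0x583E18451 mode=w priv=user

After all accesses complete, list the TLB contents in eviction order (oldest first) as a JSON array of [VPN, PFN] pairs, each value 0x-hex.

Trace:
#0 VA=0x4C1201ABB (w,user):
  L0 @0x1F[19] → 0x22007  P=1,RW=1,US=1,PS=0
  L1 @0x22[9] → 0x24007  P=1,RW=1,US=1,PS=0
  L2 @0x24[1] → 0x27007  P=1,RW=1,US=1,PS=0
  ⇒ phys 0x27ABB  [3 reads]
#1 VA=0x74000240A (w,user):
  L0 @0x1F[29] → 0x2A007  P=1,RW=1,US=1,PS=0
  L1 @0x2A[0] → 0x2D007  P=1,RW=1,US=1,PS=0
  L2 @0x2D[2] → 0x31007  P=1,RW=1,US=1,PS=0
  ⇒ phys 0x3140A  [3 reads]
#2 VA=0x142A18818 (w,user):
  L0 @0x1F[5] → 0x32007  P=1,RW=1,US=1,PS=0
  L1 @0x32[21] → 0x36007  P=1,RW=1,US=1,PS=0
  L2 @0x36[24] → 0x3A007  P=1,RW=1,US=1,PS=0
  ⇒ phys 0x3A818  [3 reads]
#3 VA=0x543214027 (w,user):
  L0 @0x1F[21] → 0x3D007  P=1,RW=1,US=1,PS=0
  L1 @0x3D[25] → 0x3F007  P=1,RW=1,US=1,PS=0
  L2 @0x3F[20] → 0x40003  P=1,RW=1,US=0,PS=0
  ✗ PROTECTION_VIOLATION  [3 reads]
#4 VA=0x303E00955 (w,user):
  L0 @0x1F[12] → 0x41007  P=1,RW=1,US=1,PS=0
  L1 @0x41[31] → 0x2E002  P=0,RW=1,US=0,PS=0
  ✗ PAGE_NOT_PRESENT  [2 reads]
#5 VA=0x583E18451 (w,user):
  L0 @0x1F[22] → 0x44007  P=1,RW=1,US=1,PS=0
  L1 @0x44[31] → 0x46007  P=1,RW=1,US=1,PS=0
  L2 @0x46[24] → 0x4A003  P=1,RW=1,US=0,PS=0
  ✗ PROTECTION_VIOLATION  [3 reads]

TLB: [["0x4C1201", "0x27"], ["0x740002", "0x31"], ["0x142A18", "0x3A"]]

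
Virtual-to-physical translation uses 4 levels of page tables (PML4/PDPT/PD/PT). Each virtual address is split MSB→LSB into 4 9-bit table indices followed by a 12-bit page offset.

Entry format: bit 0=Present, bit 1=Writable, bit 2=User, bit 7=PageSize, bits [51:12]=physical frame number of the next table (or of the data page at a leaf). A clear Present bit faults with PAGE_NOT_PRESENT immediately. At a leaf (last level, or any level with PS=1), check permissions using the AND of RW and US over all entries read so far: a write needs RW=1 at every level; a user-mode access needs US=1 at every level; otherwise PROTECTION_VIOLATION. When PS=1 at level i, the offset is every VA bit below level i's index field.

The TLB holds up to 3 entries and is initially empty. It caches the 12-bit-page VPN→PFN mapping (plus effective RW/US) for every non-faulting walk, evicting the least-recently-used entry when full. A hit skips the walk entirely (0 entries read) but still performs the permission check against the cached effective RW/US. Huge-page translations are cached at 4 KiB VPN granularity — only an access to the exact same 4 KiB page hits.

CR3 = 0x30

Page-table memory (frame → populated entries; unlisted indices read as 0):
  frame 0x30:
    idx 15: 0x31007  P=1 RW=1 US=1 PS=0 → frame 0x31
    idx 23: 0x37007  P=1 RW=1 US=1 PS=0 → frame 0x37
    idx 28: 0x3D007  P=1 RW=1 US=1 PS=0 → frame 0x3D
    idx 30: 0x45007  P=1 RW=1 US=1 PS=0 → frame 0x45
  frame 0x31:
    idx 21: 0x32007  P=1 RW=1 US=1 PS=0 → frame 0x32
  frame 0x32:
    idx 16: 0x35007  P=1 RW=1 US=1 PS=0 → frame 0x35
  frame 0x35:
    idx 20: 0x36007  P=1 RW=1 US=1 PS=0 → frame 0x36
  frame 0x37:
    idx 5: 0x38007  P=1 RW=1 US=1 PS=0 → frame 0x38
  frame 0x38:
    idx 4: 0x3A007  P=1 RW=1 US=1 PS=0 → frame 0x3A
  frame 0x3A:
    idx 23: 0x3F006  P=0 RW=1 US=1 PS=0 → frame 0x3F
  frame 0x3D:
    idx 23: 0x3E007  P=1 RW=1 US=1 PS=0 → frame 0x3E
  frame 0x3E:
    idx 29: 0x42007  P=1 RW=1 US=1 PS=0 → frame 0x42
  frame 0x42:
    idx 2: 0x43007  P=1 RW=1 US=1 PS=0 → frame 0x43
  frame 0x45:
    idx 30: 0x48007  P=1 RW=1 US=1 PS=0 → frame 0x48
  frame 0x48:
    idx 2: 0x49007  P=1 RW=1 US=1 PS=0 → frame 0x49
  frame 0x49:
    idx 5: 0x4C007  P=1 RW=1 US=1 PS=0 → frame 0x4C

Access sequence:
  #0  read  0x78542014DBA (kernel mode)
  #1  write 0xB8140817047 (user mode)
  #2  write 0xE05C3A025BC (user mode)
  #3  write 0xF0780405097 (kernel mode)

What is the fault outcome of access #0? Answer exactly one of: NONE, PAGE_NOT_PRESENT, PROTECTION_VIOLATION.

Per-access translation:
#0 VA=0x78542014DBA (r,kernel):
  lvl0: tbl 0x30, slot 15 ⇒ 0x31007 (P1/RW1/US1/PS0)
  lvl1: tbl 0x31, slot 21 ⇒ 0x32007 (P1/RW1/US1/PS0)
  lvl2: tbl 0x32, slot 16 ⇒ 0x35007 (P1/RW1/US1/PS0)
  lvl3: tbl 0x35, slot 20 ⇒ 0x36007 (P1/RW1/US1/PS0)
  ✓ 0x36DBA  — 4 lookups
#1 VA=0xB8140817047 (w,user):
  lvl0: tbl 0x30, slot 23 ⇒ 0x37007 (P1/RW1/US1/PS0)
  lvl1: tbl 0x37, slot 5 ⇒ 0x38007 (P1/RW1/US1/PS0)
  lvl2: tbl 0x38, slot 4 ⇒ 0x3A007 (P1/RW1/US1/PS0)
  lvl3: tbl 0x3A, slot 23 ⇒ 0x3F006 (P0/RW1/US1/PS0)
  ✗ PAGE_NOT_PRESENT  [4 reads]
#2 VA=0xE05C3A025BC (w,user):
  lvl0: tbl 0x30, slot 28 ⇒ 0x3D007 (P1/RW1/US1/PS0)
  lvl1: tbl 0x3D, slot 23 ⇒ 0x3E007 (P1/RW1/US1/PS0)
  lvl2: tbl 0x3E, slot 29 ⇒ 0x42007 (P1/RW1/US1/PS0)
  lvl3: tbl 0x42, slot 2 ⇒ 0x43007 (P1/RW1/US1/PS0)
  ✓ 0x435BC  — 4 lookups
#3 VA=0xF0780405097 (w,kernel):
  lvl0: tbl 0x30, slot 30 ⇒ 0x45007 (P1/RW1/US1/PS0)
  lvl1: tbl 0x45, slot 30 ⇒ 0x48007 (P1/RW1/US1/PS0)
  lvl2: tbl 0x48, slot 2 ⇒ 0x49007 (P1/RW1/US1/PS0)
  lvl3: tbl 0x49, slot 5 ⇒ 0x4C007 (P1/RW1/US1/PS0)
  ✓ 0x4C097  — 4 lookups

Access #0 fault: NONE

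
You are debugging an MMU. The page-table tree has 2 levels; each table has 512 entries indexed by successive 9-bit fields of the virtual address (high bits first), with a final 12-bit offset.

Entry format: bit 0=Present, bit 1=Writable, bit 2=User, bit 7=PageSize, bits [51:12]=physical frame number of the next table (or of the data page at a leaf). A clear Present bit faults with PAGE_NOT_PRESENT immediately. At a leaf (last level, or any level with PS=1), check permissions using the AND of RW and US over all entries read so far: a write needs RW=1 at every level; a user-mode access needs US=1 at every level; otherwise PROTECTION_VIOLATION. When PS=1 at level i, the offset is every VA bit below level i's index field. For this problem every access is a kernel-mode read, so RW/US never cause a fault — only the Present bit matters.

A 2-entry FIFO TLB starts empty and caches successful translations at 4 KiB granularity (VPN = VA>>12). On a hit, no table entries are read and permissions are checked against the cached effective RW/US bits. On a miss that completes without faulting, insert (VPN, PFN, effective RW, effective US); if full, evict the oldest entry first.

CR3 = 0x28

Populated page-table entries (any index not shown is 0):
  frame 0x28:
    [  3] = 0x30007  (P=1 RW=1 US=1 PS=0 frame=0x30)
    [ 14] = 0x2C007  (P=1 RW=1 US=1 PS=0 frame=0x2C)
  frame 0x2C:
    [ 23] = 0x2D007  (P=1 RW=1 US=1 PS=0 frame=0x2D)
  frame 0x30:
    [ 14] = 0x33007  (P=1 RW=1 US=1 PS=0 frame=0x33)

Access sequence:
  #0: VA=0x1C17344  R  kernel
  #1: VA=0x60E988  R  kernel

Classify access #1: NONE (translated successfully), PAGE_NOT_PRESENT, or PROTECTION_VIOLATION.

Trace:
#0 VA=0x1C17344 (r,kernel):
  L0: frame=0x28 idx=14 entry=0x2C007 [P=1 RW=1 US=1 PS=0]
  L1: frame=0x2C idx=23 entry=0x2D007 [P=1 RW=1 US=1 PS=0]
  ✓ 0x2D344  — 2 lookups
#1 VA=0x60E988 (r,kernel):
  L0: frame=0x28 idx=3 entry=0x30007 [P=1 RW=1 US=1 PS=0]
  L1: frame=0x30 idx=14 entry=0x33007 [P=1 RW=1 US=1 PS=0]
  ✓ 0x33988  — 2 lookups

Access #1 fault: NONE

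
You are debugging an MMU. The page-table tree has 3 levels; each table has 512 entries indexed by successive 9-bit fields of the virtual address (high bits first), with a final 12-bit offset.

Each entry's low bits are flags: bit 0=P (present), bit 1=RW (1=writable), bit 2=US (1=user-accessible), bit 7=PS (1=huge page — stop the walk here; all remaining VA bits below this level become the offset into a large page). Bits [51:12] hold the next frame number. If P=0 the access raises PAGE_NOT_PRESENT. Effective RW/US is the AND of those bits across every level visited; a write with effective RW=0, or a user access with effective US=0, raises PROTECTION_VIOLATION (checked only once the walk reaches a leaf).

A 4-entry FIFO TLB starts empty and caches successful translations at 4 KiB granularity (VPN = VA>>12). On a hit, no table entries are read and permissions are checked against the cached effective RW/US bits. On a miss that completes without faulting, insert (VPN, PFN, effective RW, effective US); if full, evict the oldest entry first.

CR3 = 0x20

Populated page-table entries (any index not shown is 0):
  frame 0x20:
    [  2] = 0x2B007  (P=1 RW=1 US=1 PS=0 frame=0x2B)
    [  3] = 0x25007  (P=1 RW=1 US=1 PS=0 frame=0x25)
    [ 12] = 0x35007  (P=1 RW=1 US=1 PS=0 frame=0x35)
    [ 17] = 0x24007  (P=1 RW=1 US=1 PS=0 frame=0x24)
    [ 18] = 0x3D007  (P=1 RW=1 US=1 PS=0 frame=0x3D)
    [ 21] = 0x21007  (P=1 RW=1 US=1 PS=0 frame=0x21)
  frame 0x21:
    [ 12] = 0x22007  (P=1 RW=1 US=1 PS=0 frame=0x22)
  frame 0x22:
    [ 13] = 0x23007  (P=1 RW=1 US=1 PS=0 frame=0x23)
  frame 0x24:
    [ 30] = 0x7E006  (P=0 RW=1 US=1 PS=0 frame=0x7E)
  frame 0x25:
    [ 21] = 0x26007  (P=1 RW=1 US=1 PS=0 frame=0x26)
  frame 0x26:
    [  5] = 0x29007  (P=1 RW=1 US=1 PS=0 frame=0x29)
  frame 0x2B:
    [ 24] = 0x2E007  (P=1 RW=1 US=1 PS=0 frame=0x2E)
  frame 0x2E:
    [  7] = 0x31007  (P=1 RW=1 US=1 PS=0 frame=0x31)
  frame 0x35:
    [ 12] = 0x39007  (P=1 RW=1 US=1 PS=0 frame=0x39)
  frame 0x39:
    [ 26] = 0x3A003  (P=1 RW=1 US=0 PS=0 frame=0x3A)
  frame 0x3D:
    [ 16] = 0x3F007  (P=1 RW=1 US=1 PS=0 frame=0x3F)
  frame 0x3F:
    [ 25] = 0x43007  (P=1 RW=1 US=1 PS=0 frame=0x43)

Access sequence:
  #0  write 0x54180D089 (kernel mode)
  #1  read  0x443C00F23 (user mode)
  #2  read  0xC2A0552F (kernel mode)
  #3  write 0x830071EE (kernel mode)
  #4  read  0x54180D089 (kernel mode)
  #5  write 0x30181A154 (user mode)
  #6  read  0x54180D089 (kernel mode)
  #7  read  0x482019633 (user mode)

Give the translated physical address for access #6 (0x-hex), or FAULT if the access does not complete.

Walk each access:
#0 VA=0x54180D089 (w,kernel):
  L0: frame=0x20 idx=21 entry=0x21007 [P=1 RW=1 US=1 PS=0]
  L1: frame=0x21 idx=12 entry=0x22007 [P=1 RW=1 US=1 PS=0]
  L2: frame=0x22 idx=13 entry=0x23007 [P=1 RW=1 US=1 PS=0]
  ⇒ phys 0x23089  [3 reads]
#1 VA=0x443C00F23 (r,user):
  L0: frame=0x20 idx=17 entry=0x24007 [P=1 RW=1 US=1 PS=0]
  L1: frame=0x24 idx=30 entry=0x7E006 [P=0 RW=1 US=1 PS=0]
  ✗ PAGE_NOT_PRESENT  [2 reads]
#2 VA=0xC2A0552F (r,kernel):
  L0: frame=0x20 idx=3 entry=0x25007 [P=1 RW=1 US=1 PS=0]
  L1: frame=0x25 idx=21 entry=0x26007 [P=1 RW=1 US=1 PS=0]
  L2: frame=0x26 idx=5 entry=0x29007 [P=1 RW=1 US=1 PS=0]
  ⇒ phys 0x2952F  [3 reads]
#3 VA=0x830071EE (w,kernel):
  L0: frame=0x20 idx=2 entry=0x2B007 [P=1 RW=1 US=1 PS=0]
  L1: frame=0x2B idx=24 entry=0x2E007 [P=1 RW=1 US=1 PS=0]
  L2: frame=0x2E idx=7 entry=0x31007 [P=1 RW=1 US=1 PS=0]
  ⇒ phys 0x311EE  [3 reads]
#4 VA=0x54180D089 (r,kernel):
  TLB hit vpn=0x54180D → PA=0x23089
#5 VA=0x30181A154 (w,user):
  L0: frame=0x20 idx=12 entry=0x35007 [P=1 RW=1 US=1 PS=0]
  L1: frame=0x35 idx=12 entry=0x39007 [P=1 RW=1 US=1 PS=0]
  L2: frame=0x39 idx=26 entry=0x3A003 [P=1 RW=1 US=0 PS=0]
  ✗ PROTECTION_VIOLATION  [3 reads]
#6 VA=0x54180D089 (r,kernel):
  TLB hit vpn=0x54180D → PA=0x23089
#7 VA=0x482019633 (r,user):
  L0: frame=0x20 idx=18 entry=0x3D007 [P=1 RW=1 US=1 PS=0]
  L1: frame=0x3D idx=16 entry=0x3F007 [P=1 RW=1 US=1 PS=0]
  L2: frame=0x3F idx=25 entry=0x43007 [P=1 RW=1 US=1 PS=0]
  ⇒ phys 0x43633  [3 reads]

Access #6 PA: 0x23089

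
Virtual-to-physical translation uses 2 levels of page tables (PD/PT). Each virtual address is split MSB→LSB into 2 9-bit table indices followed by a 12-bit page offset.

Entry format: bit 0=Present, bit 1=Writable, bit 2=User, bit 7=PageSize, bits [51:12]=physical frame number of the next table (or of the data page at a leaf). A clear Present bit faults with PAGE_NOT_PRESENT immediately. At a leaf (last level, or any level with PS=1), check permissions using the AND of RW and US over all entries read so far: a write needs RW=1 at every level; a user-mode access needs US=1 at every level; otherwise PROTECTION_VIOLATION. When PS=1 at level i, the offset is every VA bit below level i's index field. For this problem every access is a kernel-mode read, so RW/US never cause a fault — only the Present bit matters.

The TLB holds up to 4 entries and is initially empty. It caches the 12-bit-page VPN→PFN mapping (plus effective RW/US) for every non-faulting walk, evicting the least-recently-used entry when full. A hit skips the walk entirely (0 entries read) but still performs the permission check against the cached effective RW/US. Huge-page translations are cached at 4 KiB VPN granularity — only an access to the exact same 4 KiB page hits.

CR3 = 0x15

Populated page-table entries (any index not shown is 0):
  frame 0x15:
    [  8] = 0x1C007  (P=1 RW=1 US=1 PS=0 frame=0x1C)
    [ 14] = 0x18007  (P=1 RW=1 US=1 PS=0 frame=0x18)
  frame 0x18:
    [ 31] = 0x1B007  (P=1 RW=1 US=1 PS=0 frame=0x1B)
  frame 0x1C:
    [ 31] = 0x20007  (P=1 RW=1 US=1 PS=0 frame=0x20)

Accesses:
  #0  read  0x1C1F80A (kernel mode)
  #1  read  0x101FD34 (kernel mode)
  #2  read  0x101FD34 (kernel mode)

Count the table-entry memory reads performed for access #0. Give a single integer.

Trace:
#0 VA=0x1C1F80A (r,kernel):
  L0: frame=0x15 idx=14 entry=0x18007 [P=1 RW=1 US=1 PS=0]
  L1: frame=0x18 idx=31 entry=0x1B007 [P=1 RW=1 US=1 PS=0]
  → PA=0x1B80A  (2 entries read)
#1 VA=0x101FD34 (r,kernel):
  L0: frame=0x15 idx=8 entry=0x1C007 [P=1 RW=1 US=1 PS=0]
  L1: frame=0x1C idx=31 entry=0x20007 [P=1 RW=1 US=1 PS=0]
  → PA=0x20D34  (2 entries read)
#2 VA=0x101FD34 (r,kernel):
  TLB hit vpn=0x101F → PA=0x20D34

Entries read for #0: 2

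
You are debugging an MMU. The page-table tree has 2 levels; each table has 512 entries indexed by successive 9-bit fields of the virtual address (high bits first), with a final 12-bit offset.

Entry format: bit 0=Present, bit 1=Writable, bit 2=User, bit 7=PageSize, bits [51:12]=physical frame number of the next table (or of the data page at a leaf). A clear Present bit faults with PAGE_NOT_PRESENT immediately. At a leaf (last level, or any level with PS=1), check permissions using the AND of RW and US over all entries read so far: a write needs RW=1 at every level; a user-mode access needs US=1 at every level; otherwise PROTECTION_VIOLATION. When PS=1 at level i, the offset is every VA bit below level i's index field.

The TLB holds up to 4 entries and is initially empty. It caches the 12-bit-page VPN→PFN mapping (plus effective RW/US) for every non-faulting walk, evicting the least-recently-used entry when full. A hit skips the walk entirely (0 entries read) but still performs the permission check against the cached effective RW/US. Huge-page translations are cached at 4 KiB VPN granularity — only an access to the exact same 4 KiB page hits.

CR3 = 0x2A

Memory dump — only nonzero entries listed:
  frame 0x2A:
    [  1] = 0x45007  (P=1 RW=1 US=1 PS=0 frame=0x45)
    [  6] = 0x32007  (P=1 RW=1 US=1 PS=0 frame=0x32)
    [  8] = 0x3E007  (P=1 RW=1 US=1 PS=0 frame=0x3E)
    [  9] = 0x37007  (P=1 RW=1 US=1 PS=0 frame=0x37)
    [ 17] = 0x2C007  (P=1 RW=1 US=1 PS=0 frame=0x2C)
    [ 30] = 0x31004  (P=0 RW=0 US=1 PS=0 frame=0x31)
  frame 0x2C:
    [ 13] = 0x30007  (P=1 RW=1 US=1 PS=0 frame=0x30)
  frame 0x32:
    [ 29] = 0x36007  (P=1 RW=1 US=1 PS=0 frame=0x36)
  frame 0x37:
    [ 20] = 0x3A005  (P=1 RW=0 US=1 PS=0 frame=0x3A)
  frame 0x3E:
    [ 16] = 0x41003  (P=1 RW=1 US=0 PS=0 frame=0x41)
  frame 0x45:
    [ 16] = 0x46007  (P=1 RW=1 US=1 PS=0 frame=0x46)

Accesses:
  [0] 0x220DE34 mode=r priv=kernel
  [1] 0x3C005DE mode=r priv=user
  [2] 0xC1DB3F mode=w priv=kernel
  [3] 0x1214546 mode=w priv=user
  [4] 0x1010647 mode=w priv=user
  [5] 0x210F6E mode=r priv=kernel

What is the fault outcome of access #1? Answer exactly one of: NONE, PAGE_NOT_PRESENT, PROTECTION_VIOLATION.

Trace:
#0 VA=0x220DE34 (r,kernel):
  lvl0: tbl 0x2A, slot 17 ⇒ 0x2C007 (P1/RW1/US1/PS0)
  lvl1: tbl 0x2C, slot 13 ⇒ 0x30007 (P1/RW1/US1/PS0)
  ⇒ phys 0x30E34  [2 reads]
#1 VA=0x3C005DE (r,user):
  lvl0: tbl 0x2A, slot 30 ⇒ 0x31004 (P0/RW0/US1/PS0)
  → PAGE_NOT_PRESENT  (1 entries read)
#2 VA=0xC1DB3F (w,kernel):
  lvl0: tbl 0x2A, slot 6 ⇒ 0x32007 (P1/RW1/US1/PS0)
  lvl1: tbl 0x32, slot 29 ⇒ 0x36007 (P1/RW1/US1/PS0)
  ⇒ phys 0x36B3F  [2 reads]
#3 VA=0x1214546 (w,user):
  lvl0: tbl 0x2A, slot 9 ⇒ 0x37007 (P1/RW1/US1/PS0)
  lvl1: tbl 0x37, slot 20 ⇒ 0x3A005 (P1/RW0/US1/PS0)
  → PROTECTION_VIOLATION  (2 entries read)
#4 VA=0x1010647 (w,user):
  lvl0: tbl 0x2A, slot 8 ⇒ 0x3E007 (P1/RW1/US1/PS0)
  lvl1: tbl 0x3E, slot 16 ⇒ 0x41003 (P1/RW1/US0/PS0)
  → PROTECTION_VIOLATION  (2 entries read)
#5 VA=0x210F6E (r,kernel):
  lvl0: tbl 0x2A, slot 1 ⇒ 0x45007 (P1/RW1/US1/PS0)
  lvl1: tbl 0x45, slot 16 ⇒ 0x46007 (P1/RW1/US1/PS0)
  ⇒ phys 0x46F6E  [2 reads]

Access #1 fault: PAGE_NOT_PRESENT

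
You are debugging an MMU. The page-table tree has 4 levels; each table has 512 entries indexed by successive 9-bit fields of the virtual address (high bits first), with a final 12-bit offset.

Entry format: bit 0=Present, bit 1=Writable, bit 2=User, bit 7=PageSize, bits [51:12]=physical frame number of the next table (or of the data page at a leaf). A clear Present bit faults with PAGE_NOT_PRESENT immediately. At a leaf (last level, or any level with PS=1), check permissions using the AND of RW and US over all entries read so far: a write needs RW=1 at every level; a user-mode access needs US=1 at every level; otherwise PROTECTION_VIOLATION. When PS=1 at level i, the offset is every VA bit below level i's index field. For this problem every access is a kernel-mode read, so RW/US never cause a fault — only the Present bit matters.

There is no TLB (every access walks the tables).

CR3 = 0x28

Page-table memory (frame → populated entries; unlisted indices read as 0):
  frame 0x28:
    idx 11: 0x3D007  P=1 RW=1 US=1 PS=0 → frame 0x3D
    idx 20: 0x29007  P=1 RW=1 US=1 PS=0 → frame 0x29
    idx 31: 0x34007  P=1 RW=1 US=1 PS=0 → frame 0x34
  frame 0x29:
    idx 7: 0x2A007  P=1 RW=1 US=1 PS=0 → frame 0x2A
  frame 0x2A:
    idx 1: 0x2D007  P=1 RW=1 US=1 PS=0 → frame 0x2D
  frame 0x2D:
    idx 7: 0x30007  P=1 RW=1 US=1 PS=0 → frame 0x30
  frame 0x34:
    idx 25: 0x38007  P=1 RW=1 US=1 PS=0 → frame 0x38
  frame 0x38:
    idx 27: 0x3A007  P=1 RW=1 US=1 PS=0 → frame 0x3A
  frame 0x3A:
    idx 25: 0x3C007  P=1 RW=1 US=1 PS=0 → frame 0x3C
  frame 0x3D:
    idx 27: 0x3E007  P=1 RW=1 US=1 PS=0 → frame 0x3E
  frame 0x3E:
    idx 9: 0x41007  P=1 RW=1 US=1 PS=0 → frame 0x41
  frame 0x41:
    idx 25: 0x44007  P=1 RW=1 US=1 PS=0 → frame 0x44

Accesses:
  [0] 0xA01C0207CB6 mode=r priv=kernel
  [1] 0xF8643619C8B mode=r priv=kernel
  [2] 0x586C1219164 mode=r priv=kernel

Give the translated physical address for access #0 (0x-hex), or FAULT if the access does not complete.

Trace:
#0 VA=0xA01C0207CB6 (r,kernel):
  L0: frame=0x28 idx=20 entry=0x29007 [P=1 RW=1 US=1 PS=0]
  L1: frame=0x29 idx=7 entry=0x2A007 [P=1 RW=1 US=1 PS=0]
  L2: frame=0x2A idx=1 entry=0x2D007 [P=1 RW=1 US=1 PS=0]
  L3: frame=0x2D idx=7 entry=0x30007 [P=1 RW=1 US=1 PS=0]
  → PA=0x30CB6  (4 entries read)
#1 VA=0xF8643619C8B (r,kernel):
  L0: frame=0x28 idx=31 entry=0x34007 [P=1 RW=1 US=1 PS=0]
  L1: frame=0x34 idx=25 entry=0x38007 [P=1 RW=1 US=1 PS=0]
  L2: frame=0x38 idx=27 entry=0x3A007 [P=1 RW=1 US=1 PS=0]
  L3: frame=0x3A idx=25 entry=0x3C007 [P=1 RW=1 US=1 PS=0]
  → PA=0x3CC8B  (4 entries read)
#2 VA=0x586C1219164 (r,kernel):
  L0: frame=0x28 idx=11 entry=0x3D007 [P=1 RW=1 US=1 PS=0]
  L1: frame=0x3D idx=27 entry=0x3E007 [P=1 RW=1 US=1 PS=0]
  L2: frame=0x3E idx=9 entry=0x41007 [P=1 RW=1 US=1 PS=0]
  L3: frame=0x41 idx=25 entry=0x44007 [P=1 RW=1 US=1 PS=0]
  → PA=0x44164  (4 entries read)

Access #0 PA: 0x30CB6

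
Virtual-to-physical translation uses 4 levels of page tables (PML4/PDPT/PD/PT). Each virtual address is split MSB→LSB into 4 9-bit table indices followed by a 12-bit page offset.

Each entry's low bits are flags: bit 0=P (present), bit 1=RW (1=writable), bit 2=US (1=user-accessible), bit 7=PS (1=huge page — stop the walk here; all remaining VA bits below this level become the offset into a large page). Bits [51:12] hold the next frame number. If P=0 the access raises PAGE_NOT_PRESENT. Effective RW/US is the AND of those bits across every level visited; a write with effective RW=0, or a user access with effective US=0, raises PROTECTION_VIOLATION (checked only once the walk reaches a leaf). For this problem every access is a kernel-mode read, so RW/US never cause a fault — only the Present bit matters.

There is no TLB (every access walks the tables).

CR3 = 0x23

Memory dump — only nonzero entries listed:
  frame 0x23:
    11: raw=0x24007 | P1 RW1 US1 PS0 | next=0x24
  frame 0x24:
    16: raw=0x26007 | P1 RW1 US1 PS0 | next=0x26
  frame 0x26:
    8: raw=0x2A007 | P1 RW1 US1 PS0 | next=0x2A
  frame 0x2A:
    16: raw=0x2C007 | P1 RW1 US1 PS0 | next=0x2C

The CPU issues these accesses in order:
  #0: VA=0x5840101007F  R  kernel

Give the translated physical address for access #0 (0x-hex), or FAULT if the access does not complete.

Trace:
#0 VA=0x5840101007F (r,kernel):
  L0: frame=0x23 idx=11 entry=0x24007 [P=1 RW=1 US=1 PS=0]
  L1: frame=0x24 idx=16 entry=0x26007 [P=1 RW=1 US=1 PS=0]
  L2: frame=0x26 idx=8 entry=0x2A007 [P=1 RW=1 US=1 PS=0]
  L3: frame=0x2A idx=16 entry=0x2C007 [P=1 RW=1 US=1 PS=0]
  ✓ 0x2C07F  — 4 lookups

Access #0 PA: 0x2C07F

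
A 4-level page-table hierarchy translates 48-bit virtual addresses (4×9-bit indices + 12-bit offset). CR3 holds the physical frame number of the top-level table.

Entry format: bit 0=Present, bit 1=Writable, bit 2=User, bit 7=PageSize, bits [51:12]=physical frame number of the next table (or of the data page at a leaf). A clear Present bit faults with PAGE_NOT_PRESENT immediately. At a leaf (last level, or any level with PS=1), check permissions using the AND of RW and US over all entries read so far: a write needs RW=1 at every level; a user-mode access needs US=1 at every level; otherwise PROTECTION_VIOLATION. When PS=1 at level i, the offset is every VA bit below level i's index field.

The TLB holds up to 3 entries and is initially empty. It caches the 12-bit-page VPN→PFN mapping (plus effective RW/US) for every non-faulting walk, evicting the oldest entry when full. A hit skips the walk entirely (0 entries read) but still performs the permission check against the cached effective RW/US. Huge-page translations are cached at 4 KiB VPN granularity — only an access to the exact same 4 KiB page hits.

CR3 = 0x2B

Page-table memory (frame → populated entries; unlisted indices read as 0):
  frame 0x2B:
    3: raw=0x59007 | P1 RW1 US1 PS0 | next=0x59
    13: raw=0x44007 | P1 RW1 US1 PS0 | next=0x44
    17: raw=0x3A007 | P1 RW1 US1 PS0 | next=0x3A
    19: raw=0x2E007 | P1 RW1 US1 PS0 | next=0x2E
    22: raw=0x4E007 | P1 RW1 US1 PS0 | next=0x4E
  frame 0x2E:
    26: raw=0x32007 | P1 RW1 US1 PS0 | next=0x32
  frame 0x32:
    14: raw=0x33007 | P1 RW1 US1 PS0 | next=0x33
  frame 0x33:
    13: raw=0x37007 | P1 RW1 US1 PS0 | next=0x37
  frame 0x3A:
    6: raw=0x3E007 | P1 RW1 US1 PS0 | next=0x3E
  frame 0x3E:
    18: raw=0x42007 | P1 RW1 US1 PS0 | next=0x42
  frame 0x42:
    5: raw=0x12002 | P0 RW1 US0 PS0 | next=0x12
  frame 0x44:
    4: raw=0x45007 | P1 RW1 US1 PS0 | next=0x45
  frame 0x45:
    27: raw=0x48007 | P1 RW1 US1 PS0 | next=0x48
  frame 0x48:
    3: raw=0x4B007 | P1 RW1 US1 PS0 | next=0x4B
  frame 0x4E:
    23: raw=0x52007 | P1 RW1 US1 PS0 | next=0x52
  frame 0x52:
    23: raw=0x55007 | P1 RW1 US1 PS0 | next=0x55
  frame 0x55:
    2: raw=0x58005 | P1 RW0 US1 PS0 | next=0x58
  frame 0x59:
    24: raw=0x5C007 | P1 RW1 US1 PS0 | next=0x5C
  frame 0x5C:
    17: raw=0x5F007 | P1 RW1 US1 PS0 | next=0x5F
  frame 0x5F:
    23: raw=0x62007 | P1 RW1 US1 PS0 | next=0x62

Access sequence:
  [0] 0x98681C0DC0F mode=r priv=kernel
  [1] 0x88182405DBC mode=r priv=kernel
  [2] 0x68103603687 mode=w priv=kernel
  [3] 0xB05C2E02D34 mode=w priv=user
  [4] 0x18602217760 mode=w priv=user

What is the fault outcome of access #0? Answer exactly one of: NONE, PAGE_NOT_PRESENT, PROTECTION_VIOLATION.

Trace:
#0 VA=0x98681C0DC0F (r,kernel):
  L0 @0x2B[19] → 0x2E007  P=1,RW=1,US=1,PS=0
  L1 @0x2E[26] → 0x32007  P=1,RW=1,US=1,PS=0
  L2 @0x32[14] → 0x33007  P=1,RW=1,US=1,PS=0
  L3 @0x33[13] → 0x37007  P=1,RW=1,US=1,PS=0
  → PA=0x37C0F  (4 entries read)
#1 VA=0x88182405DBC (r,kernel):
  L0 @0x2B[17] → 0x3A007  P=1,RW=1,US=1,PS=0
  L1 @0x3A[6] → 0x3E007  P=1,RW=1,US=1,PS=0
  L2 @0x3E[18] → 0x42007  P=1,RW=1,US=1,PS=0
  L3 @0x42[5] → 0x12002  P=0,RW=1,US=0,PS=0
  ⇒ fault: PAGE_NOT_PRESENT  — 4 lookups
#2 VA=0x68103603687 (w,kernel):
  L0 @0x2B[13] → 0x44007  P=1,RW=1,US=1,PS=0
  L1 @0x44[4] → 0x45007  P=1,RW=1,US=1,PS=0
  L2 @0x45[27] → 0x48007  P=1,RW=1,US=1,PS=0
  L3 @0x48[3] → 0x4B007  P=1,RW=1,US=1,PS=0
  → PA=0x4B687  (4 entries read)
#3 VA=0xB05C2E02D34 (w,user):
  L0 @0x2B[22] → 0x4E007  P=1,RW=1,US=1,PS=0
  L1 @0x4E[23] → 0x52007  P=1,RW=1,US=1,PS=0
  L2 @0x52[23] → 0x55007  P=1,RW=1,US=1,PS=0
  L3 @0x55[2] → 0x58005  P=1,RW=0,US=1,PS=0
  ⇒ fault: PROTECTION_VIOLATION  — 4 lookups
#4 VA=0x18602217760 (w,user):
  L0 @0x2B[3] → 0x59007  P=1,RW=1,US=1,PS=0
  L1 @0x59[24] → 0x5C007  P=1,RW=1,US=1,PS=0
  L2 @0x5C[17] → 0x5F007  P=1,RW=1,US=1,PS=0
  L3 @0x5F[23] → 0x62007  P=1,RW=1,US=1,PS=0
  → PA=0x62760  (4 entries read)

Access #0 fault: NONE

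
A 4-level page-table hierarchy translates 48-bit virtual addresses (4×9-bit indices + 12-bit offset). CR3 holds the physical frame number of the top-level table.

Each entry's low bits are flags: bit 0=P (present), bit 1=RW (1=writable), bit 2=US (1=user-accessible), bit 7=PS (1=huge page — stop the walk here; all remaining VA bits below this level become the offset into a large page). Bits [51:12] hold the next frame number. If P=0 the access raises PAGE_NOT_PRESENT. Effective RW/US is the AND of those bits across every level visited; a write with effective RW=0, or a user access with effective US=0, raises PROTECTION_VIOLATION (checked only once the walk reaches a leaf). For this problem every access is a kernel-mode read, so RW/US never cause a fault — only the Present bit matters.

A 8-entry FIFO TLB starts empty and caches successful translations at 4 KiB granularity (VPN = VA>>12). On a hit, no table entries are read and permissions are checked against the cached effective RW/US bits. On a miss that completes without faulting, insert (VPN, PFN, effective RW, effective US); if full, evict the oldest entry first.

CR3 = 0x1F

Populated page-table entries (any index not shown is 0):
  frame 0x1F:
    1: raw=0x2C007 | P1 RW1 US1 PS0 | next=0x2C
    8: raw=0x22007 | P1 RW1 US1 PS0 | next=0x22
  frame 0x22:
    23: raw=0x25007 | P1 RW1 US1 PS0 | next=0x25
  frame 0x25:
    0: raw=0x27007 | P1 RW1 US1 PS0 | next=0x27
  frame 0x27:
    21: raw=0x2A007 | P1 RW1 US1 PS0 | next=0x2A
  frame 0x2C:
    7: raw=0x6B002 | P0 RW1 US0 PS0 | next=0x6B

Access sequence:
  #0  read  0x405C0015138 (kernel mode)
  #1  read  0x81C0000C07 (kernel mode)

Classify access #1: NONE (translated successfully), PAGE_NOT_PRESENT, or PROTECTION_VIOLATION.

Trace:
#0 VA=0x405C0015138 (r,kernel):
  L0: frame=0x1F idx=8 entry=0x22007 [P=1 RW=1 US=1 PS=0]
  L1: frame=0x22 idx=23 entry=0x25007 [P=1 RW=1 US=1 PS=0]
  L2: frame=0x25 idx=0 entry=0x27007 [P=1 RW=1 US=1 PS=0]
  L3: frame=0x27 idx=21 entry=0x2A007 [P=1 RW=1 US=1 PS=0]
  → PA=0x2A138  (4 entries read)
#1 VA=0x81C0000C07 (r,kernel):
  L0: frame=0x1F idx=1 entry=0x2C007 [P=1 RW=1 US=1 PS=0]
  L1: frame=0x2C idx=7 entry=0x6B002 [P=0 RW=1 US=0 PS=0]
  → PAGE_NOT_PRESENT  (2 entries read)

Access #1 fault: PAGE_NOT_PRESENT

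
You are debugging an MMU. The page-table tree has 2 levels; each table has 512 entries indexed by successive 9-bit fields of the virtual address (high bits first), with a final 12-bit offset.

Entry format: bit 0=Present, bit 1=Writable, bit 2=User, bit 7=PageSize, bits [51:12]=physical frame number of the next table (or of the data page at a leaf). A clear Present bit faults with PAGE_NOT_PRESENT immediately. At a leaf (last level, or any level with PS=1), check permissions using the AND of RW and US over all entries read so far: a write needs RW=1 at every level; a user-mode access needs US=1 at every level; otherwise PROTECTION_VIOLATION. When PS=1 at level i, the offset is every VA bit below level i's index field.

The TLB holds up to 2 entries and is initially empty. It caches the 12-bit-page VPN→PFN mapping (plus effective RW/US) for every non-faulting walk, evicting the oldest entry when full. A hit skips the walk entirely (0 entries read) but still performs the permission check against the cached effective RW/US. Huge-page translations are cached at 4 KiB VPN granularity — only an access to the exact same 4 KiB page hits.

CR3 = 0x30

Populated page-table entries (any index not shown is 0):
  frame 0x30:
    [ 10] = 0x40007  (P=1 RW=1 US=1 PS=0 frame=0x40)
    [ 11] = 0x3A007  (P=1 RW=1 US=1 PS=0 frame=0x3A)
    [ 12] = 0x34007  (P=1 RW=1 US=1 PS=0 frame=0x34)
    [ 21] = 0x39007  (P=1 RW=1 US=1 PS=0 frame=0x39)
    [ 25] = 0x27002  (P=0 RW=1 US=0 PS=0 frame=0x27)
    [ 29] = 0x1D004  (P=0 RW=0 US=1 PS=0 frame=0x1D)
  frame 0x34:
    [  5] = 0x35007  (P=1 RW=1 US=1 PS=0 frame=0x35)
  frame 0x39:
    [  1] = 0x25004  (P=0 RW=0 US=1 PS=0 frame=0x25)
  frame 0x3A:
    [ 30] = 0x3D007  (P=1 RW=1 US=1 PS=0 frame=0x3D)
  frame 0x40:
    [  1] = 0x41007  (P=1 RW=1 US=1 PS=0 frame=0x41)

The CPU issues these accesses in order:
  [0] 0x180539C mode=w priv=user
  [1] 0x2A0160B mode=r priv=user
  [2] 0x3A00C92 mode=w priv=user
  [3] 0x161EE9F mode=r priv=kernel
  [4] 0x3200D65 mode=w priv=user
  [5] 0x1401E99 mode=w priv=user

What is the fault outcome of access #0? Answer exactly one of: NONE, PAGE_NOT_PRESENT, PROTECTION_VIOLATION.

Walk each access:
#0 VA=0x180539C (w,user):
  lvl0: tbl 0x30, slot 12 ⇒ 0x34007 (P1/RW1/US1/PS0)
  lvl1: tbl 0x34, slot 5 ⇒ 0x35007 (P1/RW1/US1/PS0)
  ⇒ phys 0x3539C  [2 reads]
#1 VA=0x2A0160B (r,user):
  lvl0: tbl 0x30, slot 21 ⇒ 0x39007 (P1/RW1/US1/PS0)
  lvl1: tbl 0x39, slot 1 ⇒ 0x25004 (P0/RW0/US1/PS0)
  ✗ PAGE_NOT_PRESENT  [2 reads]
#2 VA=0x3A00C92 (w,user):
  lvl0: tbl 0x30, slot 29 ⇒ 0x1D004 (P0/RW0/US1/PS0)
  ✗ PAGE_NOT_PRESENT  [1 reads]
#3 VA=0x161EE9F (r,kernel):
  lvl0: tbl 0x30, slot 11 ⇒ 0x3A007 (P1/RW1/US1/PS0)
  lvl1: tbl 0x3A, slot 30 ⇒ 0x3D007 (P1/RW1/US1/PS0)
  ⇒ phys 0x3DE9F  [2 reads]
#4 VA=0x3200D65 (w,user):
  lvl0: tbl 0x30, slot 25 ⇒ 0x27002 (P0/RW1/US0/PS0)
  ✗ PAGE_NOT_PRESENT  [1 reads]
#5 VA=0x1401E99 (w,user):
  lvl0: tbl 0x30, slot 10 ⇒ 0x40007 (P1/RW1/US1/PS0)
  lvl1: tbl 0x40, slot 1 ⇒ 0x41007 (P1/RW1/US1/PS0)
  ⇒ phys 0x41E99  [2 reads]

Access #0 fault: NONE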